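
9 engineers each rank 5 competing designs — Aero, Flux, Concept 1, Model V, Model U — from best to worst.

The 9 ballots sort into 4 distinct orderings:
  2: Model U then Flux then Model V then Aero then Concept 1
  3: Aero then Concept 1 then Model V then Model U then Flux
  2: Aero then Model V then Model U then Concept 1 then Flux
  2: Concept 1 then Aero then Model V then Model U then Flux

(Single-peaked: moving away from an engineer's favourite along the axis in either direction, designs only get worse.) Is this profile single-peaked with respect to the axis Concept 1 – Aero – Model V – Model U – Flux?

Axis positions: Concept 1=1, Aero=2, Model V=3, Model U=4, Flux=5.
Type 1 (peak Model U at position 4): ranking walks positions 4-5-3-2-1, expanding outward from the peak — single-peaked.
Type 2 (peak Aero at position 2): ranking walks positions 2-1-3-4-5, expanding outward from the peak — single-peaked.
Type 3 (peak Aero at position 2): ranking walks positions 2-3-4-1-5, expanding outward from the peak — single-peaked.
Type 4 (peak Concept 1 at position 1): ranking walks positions 1-2-3-4-5, expanding outward from the peak — single-peaked.
Every ranking is single-peaked on this axis.

yes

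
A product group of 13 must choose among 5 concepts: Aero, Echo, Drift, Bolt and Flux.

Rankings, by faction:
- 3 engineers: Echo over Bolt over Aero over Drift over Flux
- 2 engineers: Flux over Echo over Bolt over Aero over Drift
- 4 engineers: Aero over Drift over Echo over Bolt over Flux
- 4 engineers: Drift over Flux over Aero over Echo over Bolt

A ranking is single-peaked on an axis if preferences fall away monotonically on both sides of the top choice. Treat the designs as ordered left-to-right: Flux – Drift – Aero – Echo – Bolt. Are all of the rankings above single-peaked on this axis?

no

Axis positions: Flux=1, Drift=2, Aero=3, Echo=4, Bolt=5.
Faction 1 (peak Echo at position 4): ranking walks positions 4-5-3-2-1, expanding outward from the peak — single-peaked.
Faction 2: ranking walks positions 1-4-5-3-2; Echo is ranked above Drift even though Drift lies between Echo and the peak Flux on the axis — preferences dip and rise again. Not single-peaked.
Faction 3 (peak Aero at position 3): ranking walks positions 3-2-4-5-1, expanding outward from the peak — single-peaked.
Faction 4 (peak Drift at position 2): ranking walks positions 2-1-3-4-5, expanding outward from the peak — single-peaked.
Faction 2 violates single-peakedness, so the profile is not single-peaked on this axis.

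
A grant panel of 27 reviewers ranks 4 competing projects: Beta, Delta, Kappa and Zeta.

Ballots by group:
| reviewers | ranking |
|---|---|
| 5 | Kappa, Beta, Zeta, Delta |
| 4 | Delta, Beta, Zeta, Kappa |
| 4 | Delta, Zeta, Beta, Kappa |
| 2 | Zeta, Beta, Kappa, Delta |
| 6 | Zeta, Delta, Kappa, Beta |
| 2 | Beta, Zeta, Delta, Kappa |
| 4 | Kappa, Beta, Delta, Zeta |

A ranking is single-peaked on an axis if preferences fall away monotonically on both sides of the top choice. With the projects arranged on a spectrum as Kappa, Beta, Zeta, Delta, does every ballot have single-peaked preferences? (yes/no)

Axis positions: Kappa=1, Beta=2, Zeta=3, Delta=4.
Group 1 (peak Kappa at position 1): ranking walks positions 1-2-3-4, expanding outward from the peak — single-peaked.
Group 2: ranking walks positions 4-2-3-1; Beta is ranked above Zeta even though Zeta lies between Beta and the peak Delta on the axis — preferences dip and rise again. Not single-peaked.
Group 3 (peak Delta at position 4): ranking walks positions 4-3-2-1, expanding outward from the peak — single-peaked.
Group 4 (peak Zeta at position 3): ranking walks positions 3-2-1-4, expanding outward from the peak — single-peaked.
Group 5: ranking walks positions 3-4-1-2; Kappa is ranked above Beta even though Beta lies between Kappa and the peak Zeta on the axis — preferences dip and rise again. Not single-peaked.
Group 6 (peak Beta at position 2): ranking walks positions 2-3-4-1, expanding outward from the peak — single-peaked.
Group 7: ranking walks positions 1-2-4-3; Delta is ranked above Zeta even though Zeta lies between Delta and the peak Kappa on the axis — preferences dip and rise again. Not single-peaked.
Group 2 violates single-peakedness, so the profile is not single-peaked on this axis.

no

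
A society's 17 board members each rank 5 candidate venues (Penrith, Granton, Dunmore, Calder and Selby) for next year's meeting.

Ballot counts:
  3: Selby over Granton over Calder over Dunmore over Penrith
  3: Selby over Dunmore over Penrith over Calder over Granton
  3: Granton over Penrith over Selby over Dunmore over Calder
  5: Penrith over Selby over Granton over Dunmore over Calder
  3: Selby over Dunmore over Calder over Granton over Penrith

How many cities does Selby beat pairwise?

4

Selby against each rival (17 organisers):
Selby vs Penrith: Selby preferred on 3+3+3 = 9 ballots; Selby wins 9–8.
Selby vs Granton: Selby is ranked higher on 3+3+5+3 = 14 ballots, Granton on 3. Selby wins 14–3.
Selby vs Dunmore: Selby wins 17–0.
Selby vs Calder: Selby is ranked higher on 3+3+3+5+3 = 17 ballots, Calder on 0. Selby wins 17–0.
Selby beats Penrith, Granton, Dunmore, Calder — 4 pairwise wins.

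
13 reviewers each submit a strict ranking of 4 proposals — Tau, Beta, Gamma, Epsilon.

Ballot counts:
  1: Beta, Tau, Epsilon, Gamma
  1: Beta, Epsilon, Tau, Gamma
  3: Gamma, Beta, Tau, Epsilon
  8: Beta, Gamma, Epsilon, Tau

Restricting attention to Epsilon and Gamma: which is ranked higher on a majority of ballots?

Ballots ranking Epsilon above Gamma: 1 + 1 = 2.
Ballots ranking Gamma above Epsilon: 13 − 2 = 11.
Gamma wins the head-to-head 11–2.

Gamma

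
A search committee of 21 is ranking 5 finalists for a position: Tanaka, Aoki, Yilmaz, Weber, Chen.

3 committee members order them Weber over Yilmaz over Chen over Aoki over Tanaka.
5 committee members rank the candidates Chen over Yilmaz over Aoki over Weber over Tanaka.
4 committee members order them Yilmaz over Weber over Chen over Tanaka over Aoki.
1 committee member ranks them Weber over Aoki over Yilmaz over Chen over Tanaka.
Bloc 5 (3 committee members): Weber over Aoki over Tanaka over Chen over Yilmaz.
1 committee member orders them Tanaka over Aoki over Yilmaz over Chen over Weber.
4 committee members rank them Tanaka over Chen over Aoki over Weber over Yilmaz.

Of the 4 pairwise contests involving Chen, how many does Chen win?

Chen against each rival (21 committee members):
Chen vs Tanaka: Chen preferred on 3+5+4+1 = 13 ballots; Chen wins 13–8.
Chen vs Aoki: Chen preferred on 3+5+4+4 = 16 ballots; Chen wins 16–5.
Chen vs Yilmaz: Chen, 12–9.
Chen vs Weber: Chen is ranked higher on 5+1+4 = 10 ballots, Weber on 11. Weber wins 11–10.
Chen beats Tanaka, Aoki, Yilmaz; loses to Weber — 3 pairwise wins.

3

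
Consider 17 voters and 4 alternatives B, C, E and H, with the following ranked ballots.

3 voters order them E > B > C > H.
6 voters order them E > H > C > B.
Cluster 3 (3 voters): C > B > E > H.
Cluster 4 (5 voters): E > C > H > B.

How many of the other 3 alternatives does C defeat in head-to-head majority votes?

2

C against each rival (17 voters):
C vs B: C wins 14–3.
C vs E: 3 to 14, E.
C vs H: C wins 11–6.
C beats B, H; loses to E — 2 pairwise wins.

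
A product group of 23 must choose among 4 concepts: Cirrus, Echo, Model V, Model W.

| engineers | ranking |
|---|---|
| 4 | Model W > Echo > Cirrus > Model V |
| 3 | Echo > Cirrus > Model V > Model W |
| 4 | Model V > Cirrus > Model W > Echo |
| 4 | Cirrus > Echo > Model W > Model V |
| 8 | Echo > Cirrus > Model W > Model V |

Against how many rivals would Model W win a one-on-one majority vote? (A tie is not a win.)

Model W against each rival (23 engineers):
Model W vs Cirrus: Model W preferred on 4 ballots; Cirrus wins 19–4.
Model W vs Echo: Model W preferred on 4+4 = 8 ballots; Echo wins 15–8.
Model W vs Model V: 4+4+8 = 16 for Model W, 7 for Model V — Model W by 16–7.
Model W beats Model V; loses to Cirrus, Echo — 1 pairwise win.

1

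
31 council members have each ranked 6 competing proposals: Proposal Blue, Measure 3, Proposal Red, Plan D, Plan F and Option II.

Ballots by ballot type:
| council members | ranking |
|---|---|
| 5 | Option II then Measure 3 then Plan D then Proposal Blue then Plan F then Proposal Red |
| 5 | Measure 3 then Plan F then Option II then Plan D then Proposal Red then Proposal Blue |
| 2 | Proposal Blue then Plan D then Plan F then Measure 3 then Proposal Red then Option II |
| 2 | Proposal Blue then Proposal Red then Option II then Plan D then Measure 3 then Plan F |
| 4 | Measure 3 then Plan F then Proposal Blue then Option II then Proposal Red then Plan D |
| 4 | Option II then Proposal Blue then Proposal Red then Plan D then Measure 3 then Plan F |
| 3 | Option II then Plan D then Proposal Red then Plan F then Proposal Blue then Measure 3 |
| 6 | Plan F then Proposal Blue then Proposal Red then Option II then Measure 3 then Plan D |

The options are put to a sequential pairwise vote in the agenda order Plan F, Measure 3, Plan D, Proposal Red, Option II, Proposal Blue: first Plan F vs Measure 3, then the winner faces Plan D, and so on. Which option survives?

Round 1: Plan F vs Measure 3 — 11–20, Measure 3 advances.
Round 2: Measure 3 vs Plan D — 20–11, Measure 3 advances.
Round 3: Measure 3 vs Proposal Red — 16–15, Measure 3 advances.
Round 4: Measure 3 vs Option II — 11–20, Option II advances.
Round 5: Option II vs Proposal Blue — 17–14, Option II advances.
Option II survives the agenda.

Option II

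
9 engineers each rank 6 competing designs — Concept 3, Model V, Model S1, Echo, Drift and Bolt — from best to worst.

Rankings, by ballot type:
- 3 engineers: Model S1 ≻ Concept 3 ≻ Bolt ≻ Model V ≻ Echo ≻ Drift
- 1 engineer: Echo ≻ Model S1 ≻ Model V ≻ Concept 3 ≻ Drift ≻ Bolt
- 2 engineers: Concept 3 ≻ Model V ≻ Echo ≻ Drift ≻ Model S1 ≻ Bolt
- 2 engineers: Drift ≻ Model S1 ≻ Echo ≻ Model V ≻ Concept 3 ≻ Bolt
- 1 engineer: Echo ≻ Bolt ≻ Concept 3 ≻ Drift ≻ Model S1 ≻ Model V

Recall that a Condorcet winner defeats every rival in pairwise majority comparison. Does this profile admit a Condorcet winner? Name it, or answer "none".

Check each pair by majority over 9 ballots:
Concept 3–Model V: Concept 3 6–3.
Concept 3 vs Model S1: Model S1, 6–3.
Concept 3 vs Echo: Concept 3 wins 5–4.
Concept 3 vs Drift: Concept 3 wins 7–2.
Concept 3 vs Bolt: Concept 3, 8–1.
Model V vs Model S1: Model S1, 7–2.
Model V vs Echo: Model V wins 5–4.
Model V–Drift: Model V 6–3.
Model V–Bolt: Model V 5–4.
Model S1 vs Echo: Model S1, 5–4.
Model S1 vs Drift: Drift, 5–4.
Model S1 vs Bolt: Model S1 wins 8–1.
Echo vs Drift: Echo, 7–2.
Echo–Bolt: Echo 6–3.
Drift–Bolt: Drift 5–4.
Every design loses at least once (Concept 3 loses to Model S1; Model V loses to Concept 3; Model S1 loses to Drift; Echo loses to Concept 3; Drift loses to Concept 3; Bolt loses to Concept 3). The majority relation contains the cycle Concept 3 → Drift → Model S1 → Concept 3, so there is no Condorcet winner.

none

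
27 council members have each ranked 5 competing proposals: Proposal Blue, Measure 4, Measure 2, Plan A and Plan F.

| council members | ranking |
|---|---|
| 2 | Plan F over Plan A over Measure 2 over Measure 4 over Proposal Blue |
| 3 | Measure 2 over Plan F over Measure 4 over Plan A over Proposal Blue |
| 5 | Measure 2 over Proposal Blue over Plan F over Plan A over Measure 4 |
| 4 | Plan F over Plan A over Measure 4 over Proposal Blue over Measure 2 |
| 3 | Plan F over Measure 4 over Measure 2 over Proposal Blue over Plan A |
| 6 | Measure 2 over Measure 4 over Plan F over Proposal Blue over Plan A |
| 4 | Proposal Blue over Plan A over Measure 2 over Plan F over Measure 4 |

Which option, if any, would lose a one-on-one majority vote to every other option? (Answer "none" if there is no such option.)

none

Pairwise majorities:
Proposal Blue vs Measure 4: Measure 4, 18–9.
Proposal Blue vs Measure 2: Proposal Blue is ranked higher on 4+4 = 8 ballots, Measure 2 on 19. Measure 2 wins 19–8.
Proposal Blue vs Plan A: Proposal Blue wins 18–9.
Proposal Blue–Plan F: Plan F 18–9.
Measure 4 vs Measure 2: Measure 2 wins 20–7.
Measure 4 vs Plan A: Plan A, 15–12.
Measure 4 vs Plan F: Measure 4 is ranked higher on 6 ballots, Plan F on 21. Plan F wins 21–6.
Measure 2 vs Plan A: Measure 2 preferred on 3+5+3+6 = 17 ballots; Measure 2 wins 17–10.
Measure 2 vs Plan F: Measure 2 wins 18–9.
Plan A vs Plan F: Plan F, 23–4.
Every option wins at least one matchup (Proposal Blue beats Plan A; Measure 4 beats Proposal Blue; Measure 2 beats Proposal Blue; Plan A beats Measure 4; Plan F beats Proposal Blue), so there is no Condorcet loser.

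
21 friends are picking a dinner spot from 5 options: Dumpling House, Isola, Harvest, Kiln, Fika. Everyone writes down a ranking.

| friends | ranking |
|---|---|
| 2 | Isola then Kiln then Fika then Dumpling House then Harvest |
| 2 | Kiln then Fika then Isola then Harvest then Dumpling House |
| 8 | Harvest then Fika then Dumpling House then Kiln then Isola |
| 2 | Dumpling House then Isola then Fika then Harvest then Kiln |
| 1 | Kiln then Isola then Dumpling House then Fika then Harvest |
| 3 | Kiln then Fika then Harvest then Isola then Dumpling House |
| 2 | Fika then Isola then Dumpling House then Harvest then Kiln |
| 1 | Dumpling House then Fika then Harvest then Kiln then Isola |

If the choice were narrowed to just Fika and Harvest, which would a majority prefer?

Fika

Ballots ranking Fika above Harvest: 2 + 2 + 2 + 1 + 3 + 2 + 1 = 13.
Ballots ranking Harvest above Fika: 21 − 13 = 8.
Fika wins the head-to-head 13–8.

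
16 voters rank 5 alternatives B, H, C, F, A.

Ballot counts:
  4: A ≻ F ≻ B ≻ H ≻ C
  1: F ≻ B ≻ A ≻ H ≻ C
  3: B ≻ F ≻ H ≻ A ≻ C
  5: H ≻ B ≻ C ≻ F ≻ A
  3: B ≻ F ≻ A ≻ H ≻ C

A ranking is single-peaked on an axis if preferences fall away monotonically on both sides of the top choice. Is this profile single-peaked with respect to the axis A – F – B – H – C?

yes

Axis positions: A=1, F=2, B=3, H=4, C=5.
Type 1 (peak A at position 1): ranking walks positions 1-2-3-4-5, expanding outward from the peak — single-peaked.
Type 2 (peak F at position 2): ranking walks positions 2-3-1-4-5, expanding outward from the peak — single-peaked.
Type 3 (peak B at position 3): ranking walks positions 3-2-4-1-5, expanding outward from the peak — single-peaked.
Type 4 (peak H at position 4): ranking walks positions 4-3-5-2-1, expanding outward from the peak — single-peaked.
Type 5 (peak B at position 3): ranking walks positions 3-2-1-4-5, expanding outward from the peak — single-peaked.
Every ranking is single-peaked on this axis.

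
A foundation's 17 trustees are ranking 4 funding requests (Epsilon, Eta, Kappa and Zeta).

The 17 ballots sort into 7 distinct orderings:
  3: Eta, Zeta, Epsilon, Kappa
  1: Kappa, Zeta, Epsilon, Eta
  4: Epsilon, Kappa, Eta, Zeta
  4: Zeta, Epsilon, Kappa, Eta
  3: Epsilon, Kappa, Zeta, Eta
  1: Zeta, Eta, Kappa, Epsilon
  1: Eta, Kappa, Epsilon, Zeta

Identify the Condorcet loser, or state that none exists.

Eta

Head-to-head results (17 reviewers):
Epsilon vs Eta: Epsilon wins 12–5.
Epsilon vs Kappa: Epsilon preferred on 3+4+4+3 = 14 ballots; Epsilon wins 14–3.
Epsilon vs Zeta: Zeta, 9–8.
Eta vs Kappa: Kappa, 12–5.
Eta–Zeta: Zeta 9–8.
Kappa vs Zeta: 1+4+3+1 = 9 for Kappa, 8 for Zeta — Kappa by 9–8.
Eta is beaten in every head-to-head and is the Condorcet loser.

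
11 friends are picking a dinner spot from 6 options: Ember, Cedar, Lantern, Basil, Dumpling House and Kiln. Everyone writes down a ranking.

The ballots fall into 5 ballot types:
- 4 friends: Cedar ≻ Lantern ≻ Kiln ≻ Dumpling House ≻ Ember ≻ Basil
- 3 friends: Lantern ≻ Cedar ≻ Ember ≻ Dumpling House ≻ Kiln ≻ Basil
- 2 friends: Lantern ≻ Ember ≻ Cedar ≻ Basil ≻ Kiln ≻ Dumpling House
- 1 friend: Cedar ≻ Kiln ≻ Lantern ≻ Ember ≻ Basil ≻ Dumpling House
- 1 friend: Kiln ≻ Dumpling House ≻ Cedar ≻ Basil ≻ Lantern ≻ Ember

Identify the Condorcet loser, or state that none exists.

Head-to-head results (11 friends):
Ember vs Cedar: Cedar, 9–2.
Ember vs Lantern: Ember preferred on 0 ballots; Lantern wins 11–0.
Ember vs Basil: Ember, 10–1.
Ember–Dumpling House: Ember 6–5.
Ember–Kiln: Kiln 6–5.
Cedar vs Lantern: Cedar is ranked higher on 4+1+1 = 6 ballots, Lantern on 5. Cedar wins 6–5.
Cedar vs Basil: Cedar, 11–0.
Cedar vs Dumpling House: 4+3+2+1 = 10 for Cedar, 1 for Dumpling House — Cedar by 10–1.
Cedar–Kiln: Cedar 10–1.
Lantern vs Basil: Lantern wins 10–1.
Lantern–Dumpling House: Lantern 10–1.
Lantern vs Kiln: Lantern, 9–2.
Basil vs Dumpling House: Basil is ranked higher on 2+1 = 3 ballots, Dumpling House on 8. Dumpling House wins 8–3.
Basil–Kiln: Kiln 9–2.
Dumpling House vs Kiln: Dumpling House is ranked higher on 3 ballots, Kiln on 8. Kiln wins 8–3.
Only Basil has no wins; Basil is the Condorcet loser.

Basil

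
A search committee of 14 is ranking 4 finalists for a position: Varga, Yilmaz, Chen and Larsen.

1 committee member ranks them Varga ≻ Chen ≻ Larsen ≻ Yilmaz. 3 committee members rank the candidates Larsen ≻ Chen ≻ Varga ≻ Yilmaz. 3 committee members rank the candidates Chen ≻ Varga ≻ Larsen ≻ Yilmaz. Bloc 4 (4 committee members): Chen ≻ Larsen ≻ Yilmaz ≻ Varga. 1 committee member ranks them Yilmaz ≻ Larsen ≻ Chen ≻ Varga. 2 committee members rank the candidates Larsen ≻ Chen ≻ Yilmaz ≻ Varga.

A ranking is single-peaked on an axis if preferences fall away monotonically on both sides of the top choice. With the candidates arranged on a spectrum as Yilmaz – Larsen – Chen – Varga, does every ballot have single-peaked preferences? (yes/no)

yes

Axis positions: Yilmaz=1, Larsen=2, Chen=3, Varga=4.
Bloc 1 (peak Varga at position 4): ranking walks positions 4-3-2-1, expanding outward from the peak — single-peaked.
Bloc 2 (peak Larsen at position 2): ranking walks positions 2-3-4-1, expanding outward from the peak — single-peaked.
Bloc 3 (peak Chen at position 3): ranking walks positions 3-4-2-1, expanding outward from the peak — single-peaked.
Bloc 4 (peak Chen at position 3): ranking walks positions 3-2-1-4, expanding outward from the peak — single-peaked.
Bloc 5 (peak Yilmaz at position 1): ranking walks positions 1-2-3-4, expanding outward from the peak — single-peaked.
Bloc 6 (peak Larsen at position 2): ranking walks positions 2-3-1-4, expanding outward from the peak — single-peaked.
Every ranking is single-peaked on this axis.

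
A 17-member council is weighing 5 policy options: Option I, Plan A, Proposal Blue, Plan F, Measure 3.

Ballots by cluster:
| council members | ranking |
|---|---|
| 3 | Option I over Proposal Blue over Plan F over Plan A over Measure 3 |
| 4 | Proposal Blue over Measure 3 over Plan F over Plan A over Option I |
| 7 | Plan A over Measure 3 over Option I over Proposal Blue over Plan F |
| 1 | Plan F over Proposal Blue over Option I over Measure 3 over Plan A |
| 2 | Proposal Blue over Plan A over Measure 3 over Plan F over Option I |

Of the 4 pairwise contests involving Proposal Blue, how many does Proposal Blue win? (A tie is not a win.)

Proposal Blue against each rival (17 council members):
Proposal Blue vs Option I: Option I, 10–7.
Proposal Blue–Plan A: Proposal Blue 10–7.
Proposal Blue vs Plan F: 16 to 1, Proposal Blue.
Proposal Blue vs Measure 3: Proposal Blue, 10–7.
Proposal Blue beats Plan A, Plan F, Measure 3; loses to Option I — 3 pairwise wins.

3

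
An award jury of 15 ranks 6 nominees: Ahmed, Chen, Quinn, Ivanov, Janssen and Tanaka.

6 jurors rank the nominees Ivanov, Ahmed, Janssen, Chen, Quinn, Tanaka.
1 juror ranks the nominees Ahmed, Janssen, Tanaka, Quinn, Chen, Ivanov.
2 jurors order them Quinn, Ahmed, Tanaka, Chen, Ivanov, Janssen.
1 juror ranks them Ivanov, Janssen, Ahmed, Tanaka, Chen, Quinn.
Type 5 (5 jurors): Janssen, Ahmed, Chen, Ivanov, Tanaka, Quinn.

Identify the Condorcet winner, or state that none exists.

Pairwise majorities:
Ahmed vs Chen: Ahmed wins 15–0.
Ahmed vs Quinn: Ahmed, 13–2.
Ahmed–Ivanov: Ahmed 8–7.
Ahmed–Janssen: Ahmed 9–6.
Ahmed vs Tanaka: Ahmed wins 15–0.
Chen vs Quinn: Chen wins 12–3.
Chen–Ivanov: Chen 8–7.
Chen–Janssen: Janssen 13–2.
Chen vs Tanaka: Chen, 11–4.
Quinn–Ivanov: Ivanov 12–3.
Quinn vs Janssen: Janssen, 13–2.
Quinn–Tanaka: Quinn 8–7.
Ivanov vs Janssen: Ivanov, 9–6.
Ivanov–Tanaka: Ivanov 12–3.
Janssen–Tanaka: Janssen 13–2.
Ahmed defeats every rival head-to-head and is the Condorcet winner.

Ahmed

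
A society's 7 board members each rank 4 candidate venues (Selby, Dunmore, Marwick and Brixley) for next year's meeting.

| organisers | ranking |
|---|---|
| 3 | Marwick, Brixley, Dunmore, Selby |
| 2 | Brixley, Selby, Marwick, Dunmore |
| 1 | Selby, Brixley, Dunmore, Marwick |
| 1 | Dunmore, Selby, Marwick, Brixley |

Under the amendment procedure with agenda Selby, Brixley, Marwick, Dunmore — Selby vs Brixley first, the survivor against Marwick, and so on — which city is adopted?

Marwick

Round 1: Selby vs Brixley — 2–5, Brixley advances.
Round 2: Brixley vs Marwick — 3–4, Marwick advances.
Round 3: Marwick vs Dunmore — 5–2, Marwick advances.
Marwick survives the agenda.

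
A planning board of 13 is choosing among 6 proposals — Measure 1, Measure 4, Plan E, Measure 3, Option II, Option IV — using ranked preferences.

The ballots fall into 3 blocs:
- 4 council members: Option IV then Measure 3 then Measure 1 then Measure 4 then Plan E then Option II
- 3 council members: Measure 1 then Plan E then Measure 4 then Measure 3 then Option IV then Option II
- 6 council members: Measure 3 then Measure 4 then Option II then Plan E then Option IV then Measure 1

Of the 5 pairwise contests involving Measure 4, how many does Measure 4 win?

3

Measure 4 against each rival (13 council members):
Measure 4 vs Measure 1: 6 to 7, Measure 1.
Measure 4–Plan E: Measure 4 10–3.
Measure 4 vs Measure 3: 3 to 10, Measure 3.
Measure 4 vs Option II: Measure 4 is ranked higher on 4+3+6 = 13 ballots, Option II on 0. Measure 4 wins 13–0.
Measure 4 vs Option IV: 9 to 4, Measure 4.
Measure 4 beats Plan E, Option II, Option IV; loses to Measure 1, Measure 3 — 3 pairwise wins.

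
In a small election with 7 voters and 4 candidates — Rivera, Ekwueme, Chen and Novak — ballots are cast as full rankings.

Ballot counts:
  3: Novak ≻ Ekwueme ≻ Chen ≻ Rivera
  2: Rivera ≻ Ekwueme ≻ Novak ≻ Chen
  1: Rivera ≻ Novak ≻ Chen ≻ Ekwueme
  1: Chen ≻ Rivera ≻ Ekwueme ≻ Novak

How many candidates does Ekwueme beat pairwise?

Ekwueme against each rival (7 voters):
Ekwueme vs Rivera: 3 for Ekwueme, 4 for Rivera — Rivera by 4–3.
Ekwueme vs Chen: Ekwueme, 5–2.
Ekwueme vs Novak: 3 to 4, Novak.
Ekwueme beats Chen; loses to Rivera, Novak — 1 pairwise win.

1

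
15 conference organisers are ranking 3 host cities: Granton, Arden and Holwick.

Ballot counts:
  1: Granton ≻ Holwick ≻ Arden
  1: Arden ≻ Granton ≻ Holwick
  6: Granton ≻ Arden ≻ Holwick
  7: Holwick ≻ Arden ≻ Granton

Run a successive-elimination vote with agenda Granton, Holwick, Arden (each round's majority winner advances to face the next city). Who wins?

Arden

Round 1: Granton vs Holwick — 8–7, Granton advances.
Round 2: Granton vs Arden — 7–8, Arden advances.
The agenda winner is Arden.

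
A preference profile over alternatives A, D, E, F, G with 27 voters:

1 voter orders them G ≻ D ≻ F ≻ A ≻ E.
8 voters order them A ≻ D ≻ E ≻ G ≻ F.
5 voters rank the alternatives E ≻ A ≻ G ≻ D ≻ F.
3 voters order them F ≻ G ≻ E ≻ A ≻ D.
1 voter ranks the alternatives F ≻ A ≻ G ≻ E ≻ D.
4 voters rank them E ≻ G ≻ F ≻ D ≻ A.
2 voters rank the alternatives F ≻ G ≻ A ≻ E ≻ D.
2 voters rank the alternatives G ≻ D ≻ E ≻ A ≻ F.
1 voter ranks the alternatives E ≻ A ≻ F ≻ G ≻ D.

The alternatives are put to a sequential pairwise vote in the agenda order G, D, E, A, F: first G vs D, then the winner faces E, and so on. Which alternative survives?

Round 1: G vs D — 19–8, G advances.
Round 2: G vs E — 9–18, E advances.
Round 3: E vs A — 15–12, E advances.
Round 4: E vs F — 20–7, E advances.
The agenda winner is E.

E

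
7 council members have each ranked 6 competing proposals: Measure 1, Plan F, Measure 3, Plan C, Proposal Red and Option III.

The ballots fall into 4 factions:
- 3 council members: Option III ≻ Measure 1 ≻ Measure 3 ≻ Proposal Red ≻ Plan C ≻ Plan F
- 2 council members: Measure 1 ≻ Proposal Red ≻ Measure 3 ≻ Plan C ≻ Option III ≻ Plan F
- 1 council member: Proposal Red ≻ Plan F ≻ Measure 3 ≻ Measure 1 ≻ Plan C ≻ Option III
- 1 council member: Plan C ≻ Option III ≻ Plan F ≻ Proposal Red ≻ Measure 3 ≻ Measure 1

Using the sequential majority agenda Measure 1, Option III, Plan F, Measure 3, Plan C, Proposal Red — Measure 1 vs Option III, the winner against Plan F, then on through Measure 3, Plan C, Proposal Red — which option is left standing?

Proposal Red

Round 1: Measure 1 vs Option III — 3–4, Option III advances.
Round 2: Option III vs Plan F — 6–1, Option III advances.
Round 3: Option III vs Measure 3 — 4–3, Option III advances.
Round 4: Option III vs Plan C — 3–4, Plan C advances.
Round 5: Plan C vs Proposal Red — 1–6, Proposal Red advances.
Proposal Red survives the agenda.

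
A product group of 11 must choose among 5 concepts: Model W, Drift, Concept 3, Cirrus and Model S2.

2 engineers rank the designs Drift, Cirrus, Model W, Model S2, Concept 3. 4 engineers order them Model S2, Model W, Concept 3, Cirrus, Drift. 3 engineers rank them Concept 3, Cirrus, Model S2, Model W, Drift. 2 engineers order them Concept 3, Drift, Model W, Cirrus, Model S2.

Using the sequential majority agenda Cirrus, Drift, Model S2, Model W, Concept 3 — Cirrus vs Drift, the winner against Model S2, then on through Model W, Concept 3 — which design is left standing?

Round 1: Cirrus vs Drift — 7–4, Cirrus advances.
Round 2: Cirrus vs Model S2 — 7–4, Cirrus advances.
Round 3: Cirrus vs Model W — 5–6, Model W advances.
Round 4: Model W vs Concept 3 — 6–5, Model W advances.
Model W survives the agenda.

Model W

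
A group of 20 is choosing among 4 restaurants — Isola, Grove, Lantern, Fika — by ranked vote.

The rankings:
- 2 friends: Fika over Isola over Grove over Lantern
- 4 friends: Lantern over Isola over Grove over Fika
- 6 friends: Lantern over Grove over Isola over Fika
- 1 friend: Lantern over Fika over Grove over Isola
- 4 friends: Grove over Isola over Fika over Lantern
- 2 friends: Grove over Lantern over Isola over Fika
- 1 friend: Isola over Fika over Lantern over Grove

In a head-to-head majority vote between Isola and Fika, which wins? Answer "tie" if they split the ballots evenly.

Isola

Ballots ranking Isola above Fika: 4 + 6 + 4 + 2 + 1 = 17.
Ballots ranking Fika above Isola: 20 − 17 = 3.
Isola wins the head-to-head 17–3.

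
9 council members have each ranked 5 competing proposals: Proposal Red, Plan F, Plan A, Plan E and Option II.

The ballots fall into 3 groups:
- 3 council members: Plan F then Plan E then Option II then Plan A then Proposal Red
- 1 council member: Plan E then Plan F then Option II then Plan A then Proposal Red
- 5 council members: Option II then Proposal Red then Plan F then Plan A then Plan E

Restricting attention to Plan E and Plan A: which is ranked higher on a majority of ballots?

Plan A

Ballots ranking Plan E above Plan A: 3 + 1 = 4.
Ballots ranking Plan A above Plan E: 9 − 4 = 5.
Plan A wins the head-to-head 5–4.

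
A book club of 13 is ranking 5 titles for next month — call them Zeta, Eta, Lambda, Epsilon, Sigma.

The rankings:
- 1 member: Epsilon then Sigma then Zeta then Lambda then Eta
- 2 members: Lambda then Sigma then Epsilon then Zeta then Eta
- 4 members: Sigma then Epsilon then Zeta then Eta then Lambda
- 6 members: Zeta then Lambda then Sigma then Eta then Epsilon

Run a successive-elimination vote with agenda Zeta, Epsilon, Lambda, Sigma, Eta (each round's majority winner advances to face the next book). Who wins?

Lambda

Round 1: Zeta vs Epsilon — 6–7, Epsilon advances.
Round 2: Epsilon vs Lambda — 5–8, Lambda advances.
Round 3: Lambda vs Sigma — 8–5, Lambda advances.
Round 4: Lambda vs Eta — 9–4, Lambda advances.
Lambda survives the agenda.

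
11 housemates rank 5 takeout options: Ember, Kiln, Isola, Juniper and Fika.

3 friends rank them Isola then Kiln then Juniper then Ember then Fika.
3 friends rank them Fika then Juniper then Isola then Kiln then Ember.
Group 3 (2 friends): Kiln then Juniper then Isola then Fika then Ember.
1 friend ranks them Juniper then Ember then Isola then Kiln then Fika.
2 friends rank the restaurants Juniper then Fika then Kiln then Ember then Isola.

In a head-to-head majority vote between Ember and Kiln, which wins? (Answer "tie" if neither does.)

Ballots ranking Ember above Kiln: 1.
Ballots ranking Kiln above Ember: 11 − 1 = 10.
Kiln wins the head-to-head 10–1.

Kiln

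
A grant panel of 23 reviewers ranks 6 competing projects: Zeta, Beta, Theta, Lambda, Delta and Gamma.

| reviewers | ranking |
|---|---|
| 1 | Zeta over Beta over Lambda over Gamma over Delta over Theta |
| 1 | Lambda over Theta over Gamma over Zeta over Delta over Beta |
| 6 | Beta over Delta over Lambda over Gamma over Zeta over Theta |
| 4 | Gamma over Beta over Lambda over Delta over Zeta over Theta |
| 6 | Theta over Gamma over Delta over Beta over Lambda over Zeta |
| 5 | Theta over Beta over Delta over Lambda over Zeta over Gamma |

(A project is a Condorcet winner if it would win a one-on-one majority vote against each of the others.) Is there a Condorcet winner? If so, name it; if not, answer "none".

Check each pair by majority over 23 ballots:
Zeta vs Beta: 1+1 = 2 for Zeta, 21 for Beta — Beta by 21–2.
Zeta vs Theta: Theta, 12–11.
Zeta vs Lambda: Lambda wins 22–1.
Zeta vs Delta: Zeta preferred on 1+1 = 2 ballots; Delta wins 21–2.
Zeta–Gamma: Gamma 17–6.
Beta–Theta: Theta 12–11.
Beta vs Lambda: Beta wins 22–1.
Beta vs Delta: Beta is ranked higher on 1+6+4+5 = 16 ballots, Delta on 7. Beta wins 16–7.
Beta–Gamma: Beta 12–11.
Theta–Lambda: Lambda 12–11.
Theta vs Delta: 12 to 11, Theta.
Theta vs Gamma: 1+6+5 = 12 for Theta, 11 for Gamma — Theta by 12–11.
Lambda vs Delta: Lambda preferred on 1+1+4 = 6 ballots; Delta wins 17–6.
Lambda–Gamma: Lambda 13–10.
Delta vs Gamma: Delta preferred on 6+5 = 11 ballots; Gamma wins 12–11.
Every project loses at least once (Zeta loses to Beta; Beta loses to Theta; Theta loses to Lambda; Lambda loses to Beta; Delta loses to Beta; Gamma loses to Beta). The majority relation contains the cycle Beta beats Lambda beats Theta beats Beta, so there is no Condorcet winner.

none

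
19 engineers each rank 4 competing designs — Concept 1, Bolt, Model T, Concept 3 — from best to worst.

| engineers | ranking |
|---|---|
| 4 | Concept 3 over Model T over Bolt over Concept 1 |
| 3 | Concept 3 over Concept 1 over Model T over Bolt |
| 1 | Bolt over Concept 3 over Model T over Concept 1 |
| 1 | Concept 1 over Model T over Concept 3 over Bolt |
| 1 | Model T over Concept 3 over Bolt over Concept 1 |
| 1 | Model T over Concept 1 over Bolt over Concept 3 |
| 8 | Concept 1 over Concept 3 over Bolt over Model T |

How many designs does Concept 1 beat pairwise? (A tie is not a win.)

Concept 1 against each rival (19 engineers):
Concept 1 vs Bolt: 3+1+1+8 = 13 for Concept 1, 6 for Bolt — Concept 1 by 13–6.
Concept 1 vs Model T: 3+1+8 = 12 for Concept 1, 7 for Model T — Concept 1 by 12–7.
Concept 1 vs Concept 3: 1+1+8 = 10 for Concept 1, 9 for Concept 3 — Concept 1 by 10–9.
Concept 1 beats Bolt, Model T, Concept 3 — 3 pairwise wins.

3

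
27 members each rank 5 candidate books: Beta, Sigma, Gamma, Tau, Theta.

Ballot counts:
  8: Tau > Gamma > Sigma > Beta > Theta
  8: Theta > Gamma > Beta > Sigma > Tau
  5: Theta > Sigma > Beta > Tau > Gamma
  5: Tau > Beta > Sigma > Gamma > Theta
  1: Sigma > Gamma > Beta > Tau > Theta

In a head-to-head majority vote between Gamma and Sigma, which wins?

Gamma

Ballots ranking Gamma above Sigma: 8 + 8 = 16.
Ballots ranking Sigma above Gamma: 27 − 16 = 11.
Gamma wins the head-to-head 16–11.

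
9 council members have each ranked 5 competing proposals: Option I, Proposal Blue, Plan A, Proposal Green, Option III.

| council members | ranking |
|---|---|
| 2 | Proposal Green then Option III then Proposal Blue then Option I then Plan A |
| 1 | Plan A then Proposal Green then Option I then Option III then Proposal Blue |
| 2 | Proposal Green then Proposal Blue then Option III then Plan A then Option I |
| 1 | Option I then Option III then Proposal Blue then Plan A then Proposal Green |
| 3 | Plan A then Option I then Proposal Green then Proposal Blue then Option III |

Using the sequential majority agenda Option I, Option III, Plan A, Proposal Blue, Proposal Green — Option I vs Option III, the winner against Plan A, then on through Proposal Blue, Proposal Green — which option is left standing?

Round 1: Option I vs Option III — 5–4, Option I advances.
Round 2: Option I vs Plan A — 3–6, Plan A advances.
Round 3: Plan A vs Proposal Blue — 4–5, Proposal Blue advances.
Round 4: Proposal Blue vs Proposal Green — 1–8, Proposal Green advances.
Proposal Green survives the agenda.

Proposal Green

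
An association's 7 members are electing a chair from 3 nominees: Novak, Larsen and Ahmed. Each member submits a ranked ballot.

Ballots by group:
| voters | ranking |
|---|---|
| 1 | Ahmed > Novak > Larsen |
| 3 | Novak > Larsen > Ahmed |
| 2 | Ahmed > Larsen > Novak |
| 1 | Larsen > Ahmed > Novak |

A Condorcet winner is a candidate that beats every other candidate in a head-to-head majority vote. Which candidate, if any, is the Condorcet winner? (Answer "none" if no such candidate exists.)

Head-to-head results (7 voters):
Novak vs Larsen: Novak wins 4–3.
Novak vs Ahmed: Ahmed wins 4–3.
Larsen vs Ahmed: Larsen wins 4–3.
Every candidate loses at least once (Novak loses to Ahmed; Larsen loses to Novak; Ahmed loses to Larsen). The majority relation contains the cycle Novak > Larsen > Ahmed > Novak, so there is no Condorcet winner.

none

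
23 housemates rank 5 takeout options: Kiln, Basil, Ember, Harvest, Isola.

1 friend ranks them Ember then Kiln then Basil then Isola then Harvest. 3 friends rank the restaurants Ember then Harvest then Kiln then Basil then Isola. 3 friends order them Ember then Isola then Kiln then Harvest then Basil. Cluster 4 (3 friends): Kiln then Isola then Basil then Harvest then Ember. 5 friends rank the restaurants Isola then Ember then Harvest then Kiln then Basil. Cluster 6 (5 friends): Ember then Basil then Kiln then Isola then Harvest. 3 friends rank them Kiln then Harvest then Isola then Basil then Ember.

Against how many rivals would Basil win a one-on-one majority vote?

Basil against each rival (23 friends):
Basil–Kiln: Kiln 18–5.
Basil vs Ember: Ember wins 17–6.
Basil vs Harvest: 1+3+5 = 9 for Basil, 14 for Harvest — Harvest by 14–9.
Basil vs Isola: 9 to 14, Isola.
Basil beats no one; loses to Kiln, Ember, Harvest, Isola — 0 pairwise wins.

0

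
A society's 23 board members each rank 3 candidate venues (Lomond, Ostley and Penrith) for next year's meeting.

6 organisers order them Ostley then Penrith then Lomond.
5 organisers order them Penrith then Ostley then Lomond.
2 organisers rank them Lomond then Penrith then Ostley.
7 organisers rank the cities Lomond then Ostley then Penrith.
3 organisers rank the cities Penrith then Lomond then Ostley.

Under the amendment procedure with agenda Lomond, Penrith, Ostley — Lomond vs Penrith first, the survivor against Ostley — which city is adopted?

Ostley

Round 1: Lomond vs Penrith — 9–14, Penrith advances.
Round 2: Penrith vs Ostley — 10–13, Ostley advances.
Ostley survives the agenda.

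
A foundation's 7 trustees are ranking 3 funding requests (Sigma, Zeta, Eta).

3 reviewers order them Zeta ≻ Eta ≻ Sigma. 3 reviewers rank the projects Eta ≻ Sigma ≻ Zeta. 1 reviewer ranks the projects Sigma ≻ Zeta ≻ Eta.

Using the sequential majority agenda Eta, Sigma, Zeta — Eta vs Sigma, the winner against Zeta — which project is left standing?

Zeta

Round 1: Eta vs Sigma — 6–1, Eta advances.
Round 2: Eta vs Zeta — 3–4, Zeta advances.
The agenda winner is Zeta.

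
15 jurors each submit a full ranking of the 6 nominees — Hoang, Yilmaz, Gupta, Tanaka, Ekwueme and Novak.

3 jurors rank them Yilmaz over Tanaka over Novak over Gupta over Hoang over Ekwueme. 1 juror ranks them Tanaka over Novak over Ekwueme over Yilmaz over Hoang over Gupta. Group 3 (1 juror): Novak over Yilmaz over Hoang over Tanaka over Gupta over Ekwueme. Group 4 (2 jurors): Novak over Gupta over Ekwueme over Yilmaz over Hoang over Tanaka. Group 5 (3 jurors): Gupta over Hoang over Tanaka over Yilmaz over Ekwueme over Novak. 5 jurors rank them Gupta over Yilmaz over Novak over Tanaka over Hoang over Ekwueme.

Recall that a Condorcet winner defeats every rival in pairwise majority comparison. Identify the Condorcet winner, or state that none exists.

Check each pair by majority over 15 ballots:
Hoang–Yilmaz: Yilmaz 12–3.
Hoang vs Gupta: Gupta wins 13–2.
Hoang vs Tanaka: Tanaka, 9–6.
Hoang vs Ekwueme: Hoang, 12–3.
Hoang–Novak: Novak 12–3.
Yilmaz–Gupta: Gupta 10–5.
Yilmaz vs Tanaka: Yilmaz, 11–4.
Yilmaz vs Ekwueme: Yilmaz wins 12–3.
Yilmaz vs Novak: Yilmaz wins 11–4.
Gupta vs Tanaka: Gupta wins 10–5.
Gupta vs Ekwueme: Gupta wins 14–1.
Gupta vs Novak: Gupta wins 8–7.
Tanaka vs Ekwueme: Tanaka wins 13–2.
Tanaka vs Novak: Novak, 8–7.
Ekwueme–Novak: Novak 12–3.
Gupta beats each of Hoang, Yilmaz, Tanaka, Ekwueme, Novak — Gupta is the Condorcet winner.

Gupta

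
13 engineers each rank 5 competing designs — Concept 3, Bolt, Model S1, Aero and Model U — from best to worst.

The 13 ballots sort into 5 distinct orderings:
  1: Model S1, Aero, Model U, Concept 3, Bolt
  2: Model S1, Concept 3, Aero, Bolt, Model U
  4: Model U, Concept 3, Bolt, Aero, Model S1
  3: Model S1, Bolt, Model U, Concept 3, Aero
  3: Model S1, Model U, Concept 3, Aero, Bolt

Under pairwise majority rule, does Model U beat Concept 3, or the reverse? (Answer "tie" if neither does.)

Ballots ranking Model U above Concept 3: 1 + 4 + 3 + 3 = 11.
Ballots ranking Concept 3 above Model U: 13 − 11 = 2.
Model U wins the head-to-head 11–2.

Model U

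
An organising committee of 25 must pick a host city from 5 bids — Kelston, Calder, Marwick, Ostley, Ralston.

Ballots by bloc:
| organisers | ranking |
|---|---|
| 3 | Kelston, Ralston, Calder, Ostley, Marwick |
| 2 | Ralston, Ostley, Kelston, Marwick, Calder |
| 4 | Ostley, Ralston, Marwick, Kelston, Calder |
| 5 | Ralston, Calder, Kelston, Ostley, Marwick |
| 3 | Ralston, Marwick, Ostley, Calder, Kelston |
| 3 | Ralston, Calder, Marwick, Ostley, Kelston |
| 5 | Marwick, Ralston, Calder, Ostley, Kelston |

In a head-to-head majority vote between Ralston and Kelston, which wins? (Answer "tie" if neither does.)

Ralston

Ballots ranking Ralston above Kelston: 2 + 4 + 5 + 3 + 3 + 5 = 22.
Ballots ranking Kelston above Ralston: 25 − 22 = 3.
Ralston wins the head-to-head 22–3.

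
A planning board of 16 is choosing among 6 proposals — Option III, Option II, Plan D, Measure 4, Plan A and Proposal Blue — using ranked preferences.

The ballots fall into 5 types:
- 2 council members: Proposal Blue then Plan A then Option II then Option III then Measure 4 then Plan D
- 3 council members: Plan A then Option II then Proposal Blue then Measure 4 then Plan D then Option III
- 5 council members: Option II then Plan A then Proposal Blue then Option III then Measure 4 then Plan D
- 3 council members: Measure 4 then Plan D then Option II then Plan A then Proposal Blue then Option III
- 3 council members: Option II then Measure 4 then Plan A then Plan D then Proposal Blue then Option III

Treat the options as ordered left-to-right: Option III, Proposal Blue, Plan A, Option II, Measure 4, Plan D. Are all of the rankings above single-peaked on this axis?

Axis positions: Option III=1, Proposal Blue=2, Plan A=3, Option II=4, Measure 4=5, Plan D=6.
Type 1 (peak Proposal Blue at position 2): ranking walks positions 2-3-4-1-5-6, expanding outward from the peak — single-peaked.
Type 2 (peak Plan A at position 3): ranking walks positions 3-4-2-5-6-1, expanding outward from the peak — single-peaked.
Type 3 (peak Option II at position 4): ranking walks positions 4-3-2-1-5-6, expanding outward from the peak — single-peaked.
Type 4 (peak Measure 4 at position 5): ranking walks positions 5-6-4-3-2-1, expanding outward from the peak — single-peaked.
Type 5 (peak Option II at position 4): ranking walks positions 4-5-3-6-2-1, expanding outward from the peak — single-peaked.
Every ranking is single-peaked on this axis.

yes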